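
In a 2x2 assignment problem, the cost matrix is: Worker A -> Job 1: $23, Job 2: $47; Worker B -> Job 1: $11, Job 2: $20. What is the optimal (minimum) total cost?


Option 1: A->1 + B->2 = $23 + $20 = $43
Option 2: A->2 + B->1 = $47 + $11 = $58
Min cost = min($43, $58) = $43

$43


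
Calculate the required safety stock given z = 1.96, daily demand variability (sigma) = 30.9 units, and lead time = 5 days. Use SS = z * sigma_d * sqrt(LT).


Formula: SS = z * sigma_d * sqrt(LT)
sqrt(LT) = sqrt(5) = 2.2361
SS = 1.96 * 30.9 * 2.2361
SS = 135.4 units

135.4 units


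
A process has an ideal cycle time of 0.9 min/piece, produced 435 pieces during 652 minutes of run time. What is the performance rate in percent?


Formula: Performance = (Ideal CT * Total Count) / Run Time * 100
Ideal output time = 0.9 * 435 = 391.5 min
Performance = 391.5 / 652 * 100 = 60.0%

60.0%


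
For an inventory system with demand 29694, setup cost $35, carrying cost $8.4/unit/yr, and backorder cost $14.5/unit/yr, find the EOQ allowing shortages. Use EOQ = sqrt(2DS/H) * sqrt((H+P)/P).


Formula: EOQ* = sqrt(2DS/H) * sqrt((H+P)/P)
Base EOQ = sqrt(2*29694*35/8.4) = 497.44 units
Correction = sqrt((8.4+14.5)/14.5) = 1.25671
EOQ* = 497.44 * 1.25671 = 625.1 units

625.1 units


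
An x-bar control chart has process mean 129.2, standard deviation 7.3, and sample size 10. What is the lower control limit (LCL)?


LCL = 129.2 - 3 * 7.3 / sqrt(10)

122.27


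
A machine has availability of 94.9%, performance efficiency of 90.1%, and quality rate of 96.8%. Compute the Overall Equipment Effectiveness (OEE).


Formula: OEE = Availability * Performance * Quality / 10000
A * P = 94.9% * 90.1% / 100 = 85.5%
OEE = 85.5% * 96.8% / 100 = 82.8%

82.8%


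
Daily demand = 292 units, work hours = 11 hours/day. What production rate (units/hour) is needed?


Formula: Production Rate = Daily Demand / Available Hours
Rate = 292 units/day / 11 hours/day
Rate = 26.5 units/hour

26.5 units/hour


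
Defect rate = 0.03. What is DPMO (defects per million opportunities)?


DPMO = defect_rate * 1000000 = 0.03 * 1000000

30000


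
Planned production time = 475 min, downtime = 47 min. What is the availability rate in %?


Formula: Availability = (Planned Time - Downtime) / Planned Time * 100
Uptime = 475 - 47 = 428 min
Availability = 428 / 475 * 100 = 90.1%

90.1%


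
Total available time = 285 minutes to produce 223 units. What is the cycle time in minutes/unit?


Formula: CT = Available Time / Number of Units
CT = 285 min / 223 units
CT = 1.28 min/unit

1.28 min/unit


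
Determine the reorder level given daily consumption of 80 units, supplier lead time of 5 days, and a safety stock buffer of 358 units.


Formula: ROP = (Daily Demand * Lead Time) + Safety Stock
Demand during lead time = 80 * 5 = 400 units
ROP = 400 + 358 = 758 units

758 units


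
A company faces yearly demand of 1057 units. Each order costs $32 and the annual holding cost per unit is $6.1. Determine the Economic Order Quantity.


Formula: EOQ = sqrt(2 * D * S / H)
Numerator: 2 * 1057 * 32 = 67648
2DS/H = 67648 / 6.1 = 11089.8
EOQ = sqrt(11089.8) = 105.3 units

105.3 units


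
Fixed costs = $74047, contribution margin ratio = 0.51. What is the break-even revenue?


Formula: BER = Fixed Costs / Contribution Margin Ratio
BER = $74047 / 0.51
BER = $145190.20 (to the nearest cent)

$145190.20


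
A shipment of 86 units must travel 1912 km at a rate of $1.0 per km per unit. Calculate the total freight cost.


TC = dist * cost * units = 1912 * 1.0 * 86 = $164432.00

$164432.00


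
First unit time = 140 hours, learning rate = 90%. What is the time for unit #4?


Formula: T_n = T_1 * (learning_rate)^(log2(n)) where learning_rate = rate/100
Doublings = log2(4) = 2
T_n = 140 * 0.9^2
T_n = 140 * 0.81 = 113.4 hours

113.4 hours


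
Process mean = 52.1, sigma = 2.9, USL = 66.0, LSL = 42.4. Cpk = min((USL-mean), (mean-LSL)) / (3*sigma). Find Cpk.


Cpu = (66.0 - 52.1) / (3 * 2.9) = 1.6
Cpl = (52.1 - 42.4) / (3 * 2.9) = 1.11
Cpk = min(1.6, 1.11) = 1.11

1.11


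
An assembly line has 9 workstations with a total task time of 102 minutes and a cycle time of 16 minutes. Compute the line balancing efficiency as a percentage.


Formula: Efficiency = Sum of Task Times / (N_stations * CT) * 100
Total station capacity = 9 stations * 16 min = 144 min
Efficiency = 102 / 144 * 100 = 70.8%

70.8%


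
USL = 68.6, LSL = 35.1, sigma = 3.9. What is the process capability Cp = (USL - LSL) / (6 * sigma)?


Cp = (68.6 - 35.1) / (6 * 3.9)

1.43


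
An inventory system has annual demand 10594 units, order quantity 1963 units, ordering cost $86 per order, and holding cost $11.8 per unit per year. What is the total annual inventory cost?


TC = 10594/1963 * 86 + 1963/2 * 11.8

$12045.83


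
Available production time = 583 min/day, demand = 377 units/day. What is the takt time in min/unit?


Formula: Takt Time = Available Production Time / Customer Demand
Takt = 583 min/day / 377 units/day
Takt = 1.55 min/unit

1.55 min/unit


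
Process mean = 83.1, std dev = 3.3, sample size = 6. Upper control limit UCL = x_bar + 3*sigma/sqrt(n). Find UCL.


UCL = 83.1 + 3 * 3.3 / sqrt(6)

87.14


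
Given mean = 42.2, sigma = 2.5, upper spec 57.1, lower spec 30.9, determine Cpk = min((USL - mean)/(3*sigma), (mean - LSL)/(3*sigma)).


Cpu = (57.1 - 42.2) / (3 * 2.5) = 1.99
Cpl = (42.2 - 30.9) / (3 * 2.5) = 1.51
Cpk = min(1.99, 1.51) = 1.51

1.51


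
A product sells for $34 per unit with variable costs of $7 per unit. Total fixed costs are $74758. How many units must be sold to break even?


Formula: BEQ = Fixed Costs / (Price - Variable Cost)
Contribution margin = $34 - $7 = $27/unit
BEQ = ceil($74758 / $27/unit) = ceil(2768.81) = 2769 units

2769 units


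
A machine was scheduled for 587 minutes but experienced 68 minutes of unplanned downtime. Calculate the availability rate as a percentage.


Formula: Availability = (Planned Time - Downtime) / Planned Time * 100
Uptime = 587 - 68 = 519 min
Availability = 519 / 587 * 100 = 88.4%

88.4%


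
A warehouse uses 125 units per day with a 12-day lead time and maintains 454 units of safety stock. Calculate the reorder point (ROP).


Formula: ROP = (Daily Demand * Lead Time) + Safety Stock
Demand during lead time = 125 * 12 = 1500 units
ROP = 1500 + 454 = 1954 units

1954 units


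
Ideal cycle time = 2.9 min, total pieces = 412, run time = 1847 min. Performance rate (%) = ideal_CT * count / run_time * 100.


Formula: Performance = (Ideal CT * Total Count) / Run Time * 100
Ideal output time = 2.9 * 412 = 1194.8 min
Performance = 1194.8 / 1847 * 100 = 64.7%

64.7%


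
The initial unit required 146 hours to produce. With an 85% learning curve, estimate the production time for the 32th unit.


Formula: T_n = T_1 * (learning_rate)^(log2(n)) where learning_rate = rate/100
Doublings = log2(32) = 5
T_n = 146 * 0.85^5
T_n = 146 * 0.4437 = 64.8 hours

64.8 hours


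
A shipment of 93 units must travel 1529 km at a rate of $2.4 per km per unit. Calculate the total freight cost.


TC = dist * cost * units = 1529 * 2.4 * 93 = $341272.80

$341272.80


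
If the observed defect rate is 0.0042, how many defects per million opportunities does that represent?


DPMO = defect_rate * 1000000 = 0.0042 * 1000000

4200


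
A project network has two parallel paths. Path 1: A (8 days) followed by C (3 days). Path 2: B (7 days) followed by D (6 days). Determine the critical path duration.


Path 1 = 8 + 3 = 11 days
Path 2 = 7 + 6 = 13 days
Duration = max(11, 13) = 13 days

13 days


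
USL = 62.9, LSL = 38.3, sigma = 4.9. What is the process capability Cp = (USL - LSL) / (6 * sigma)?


Cp = (62.9 - 38.3) / (6 * 4.9)

0.84


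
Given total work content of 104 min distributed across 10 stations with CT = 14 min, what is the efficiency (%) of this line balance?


Formula: Efficiency = Sum of Task Times / (N_stations * CT) * 100
Total station capacity = 10 stations * 14 min = 140 min
Efficiency = 104 / 140 * 100 = 74.3%

74.3%


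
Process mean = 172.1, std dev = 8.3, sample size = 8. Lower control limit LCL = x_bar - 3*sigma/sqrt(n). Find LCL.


LCL = 172.1 - 3 * 8.3 / sqrt(8)

163.3


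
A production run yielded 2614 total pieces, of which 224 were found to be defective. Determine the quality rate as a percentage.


Formula: Quality Rate = Good Pieces / Total Pieces * 100
Good pieces = 2614 - 224 = 2390
QR = 2390 / 2614 * 100 = 91.4%

91.4%


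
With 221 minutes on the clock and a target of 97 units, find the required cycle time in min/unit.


Formula: CT = Available Time / Number of Units
CT = 221 min / 97 units
CT = 2.28 min/unit

2.28 min/unit


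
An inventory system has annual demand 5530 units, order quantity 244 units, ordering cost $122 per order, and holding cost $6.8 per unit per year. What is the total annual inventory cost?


TC = 5530/244 * 122 + 244/2 * 6.8

$3594.60


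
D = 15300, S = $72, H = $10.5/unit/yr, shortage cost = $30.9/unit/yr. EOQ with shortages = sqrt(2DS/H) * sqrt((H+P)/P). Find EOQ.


Formula: EOQ* = sqrt(2DS/H) * sqrt((H+P)/P)
Base EOQ = sqrt(2*15300*72/10.5) = 458.07 units
Correction = sqrt((10.5+30.9)/30.9) = 1.1575
EOQ* = 458.07 * 1.1575 = 530.2 units

530.2 units


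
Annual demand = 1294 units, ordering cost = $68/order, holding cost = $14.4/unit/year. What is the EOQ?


Formula: EOQ = sqrt(2 * D * S / H)
Numerator: 2 * 1294 * 68 = 175984
2DS/H = 175984 / 14.4 = 12221.1
EOQ = sqrt(12221.1) = 110.5 units

110.5 units


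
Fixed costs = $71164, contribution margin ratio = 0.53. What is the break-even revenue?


Formula: BER = Fixed Costs / Contribution Margin Ratio
BER = $71164 / 0.53
BER = $134271.70 (to the nearest cent)

$134271.70


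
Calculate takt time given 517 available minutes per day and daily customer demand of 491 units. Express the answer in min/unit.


Formula: Takt Time = Available Production Time / Customer Demand
Takt = 517 min/day / 491 units/day
Takt = 1.05 min/unit

1.05 min/unit


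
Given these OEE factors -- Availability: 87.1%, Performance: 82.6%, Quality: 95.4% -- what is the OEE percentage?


Formula: OEE = Availability * Performance * Quality / 10000
A * P = 87.1% * 82.6% / 100 = 71.94%
OEE = 71.94% * 95.4% / 100 = 68.6%

68.6%


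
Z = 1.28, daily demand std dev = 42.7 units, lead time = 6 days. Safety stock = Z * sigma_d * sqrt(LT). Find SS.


Formula: SS = z * sigma_d * sqrt(LT)
sqrt(LT) = sqrt(6) = 2.4495
SS = 1.28 * 42.7 * 2.4495
SS = 133.9 units

133.9 units


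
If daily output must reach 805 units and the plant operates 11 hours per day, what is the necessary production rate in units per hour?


Formula: Production Rate = Daily Demand / Available Hours
Rate = 805 units/day / 11 hours/day
Rate = 73.2 units/hour

73.2 units/hour


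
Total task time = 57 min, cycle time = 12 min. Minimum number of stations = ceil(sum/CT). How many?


Formula: N_min = ceil(Sum of Task Times / Cycle Time)
N_min = ceil(57 min / 12 min) = ceil(4.75)
N_min = 5 stations

5


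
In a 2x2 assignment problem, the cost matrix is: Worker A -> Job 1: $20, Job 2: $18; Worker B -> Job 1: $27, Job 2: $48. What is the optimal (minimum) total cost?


Option 1: A->1 + B->2 = $20 + $48 = $68
Option 2: A->2 + B->1 = $18 + $27 = $45
Min cost = min($68, $45) = $45

$45


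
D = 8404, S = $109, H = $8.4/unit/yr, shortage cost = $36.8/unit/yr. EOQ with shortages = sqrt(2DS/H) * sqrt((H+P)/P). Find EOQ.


Formula: EOQ* = sqrt(2DS/H) * sqrt((H+P)/P)
Base EOQ = sqrt(2*8404*109/8.4) = 467.02 units
Correction = sqrt((8.4+36.8)/36.8) = 1.10827
EOQ* = 467.02 * 1.10827 = 517.6 units

517.6 units


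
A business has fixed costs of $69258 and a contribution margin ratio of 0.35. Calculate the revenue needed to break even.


Formula: BER = Fixed Costs / Contribution Margin Ratio
BER = $69258 / 0.35
BER = $197880.00 (to the nearest cent)

$197880.00


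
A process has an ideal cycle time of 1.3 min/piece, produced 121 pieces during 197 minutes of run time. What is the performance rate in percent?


Formula: Performance = (Ideal CT * Total Count) / Run Time * 100
Ideal output time = 1.3 * 121 = 157.3 min
Performance = 157.3 / 197 * 100 = 79.8%

79.8%


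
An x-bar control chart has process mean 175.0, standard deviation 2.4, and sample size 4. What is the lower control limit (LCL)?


LCL = 175.0 - 3 * 2.4 / sqrt(4)

171.4


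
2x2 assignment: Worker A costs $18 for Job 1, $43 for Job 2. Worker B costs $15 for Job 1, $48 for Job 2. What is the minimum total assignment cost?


Option 1: A->1 + B->2 = $18 + $48 = $66
Option 2: A->2 + B->1 = $43 + $15 = $58
Min cost = min($66, $58) = $58

$58


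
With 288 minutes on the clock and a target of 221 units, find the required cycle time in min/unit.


Formula: CT = Available Time / Number of Units
CT = 288 min / 221 units
CT = 1.3 min/unit

1.3 min/unit


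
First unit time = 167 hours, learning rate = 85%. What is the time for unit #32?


Formula: T_n = T_1 * (learning_rate)^(log2(n)) where learning_rate = rate/100
Doublings = log2(32) = 5
T_n = 167 * 0.85^5
T_n = 167 * 0.4437 = 74.1 hours

74.1 hours


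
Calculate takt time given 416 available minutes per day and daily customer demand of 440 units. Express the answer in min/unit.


Formula: Takt Time = Available Production Time / Customer Demand
Takt = 416 min/day / 440 units/day
Takt = 0.95 min/unit

0.95 min/unit


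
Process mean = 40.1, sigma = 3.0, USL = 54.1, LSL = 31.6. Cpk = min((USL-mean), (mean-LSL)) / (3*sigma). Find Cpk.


Cpu = (54.1 - 40.1) / (3 * 3.0) = 1.56
Cpl = (40.1 - 31.6) / (3 * 3.0) = 0.94
Cpk = min(1.56, 0.94) = 0.94

0.94


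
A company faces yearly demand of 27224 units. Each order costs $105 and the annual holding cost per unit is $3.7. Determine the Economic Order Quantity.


Formula: EOQ = sqrt(2 * D * S / H)
Numerator: 2 * 27224 * 105 = 5717040
2DS/H = 5717040 / 3.7 = 1545145.9
EOQ = sqrt(1545145.9) = 1243.0 units

1243.0 units


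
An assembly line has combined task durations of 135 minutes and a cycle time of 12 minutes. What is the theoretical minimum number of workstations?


Formula: N_min = ceil(Sum of Task Times / Cycle Time)
N_min = ceil(135 min / 12 min) = ceil(11.25)
N_min = 12 stations

12


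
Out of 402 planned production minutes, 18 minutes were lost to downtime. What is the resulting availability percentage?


Formula: Availability = (Planned Time - Downtime) / Planned Time * 100
Uptime = 402 - 18 = 384 min
Availability = 384 / 402 * 100 = 95.5%

95.5%


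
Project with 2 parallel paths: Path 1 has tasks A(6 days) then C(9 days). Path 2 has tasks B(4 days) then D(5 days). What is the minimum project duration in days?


Path 1 = 6 + 9 = 15 days
Path 2 = 4 + 5 = 9 days
Duration = max(15, 9) = 15 days

15 days


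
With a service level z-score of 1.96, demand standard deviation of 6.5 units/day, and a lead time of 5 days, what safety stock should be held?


Formula: SS = z * sigma_d * sqrt(LT)
sqrt(LT) = sqrt(5) = 2.2361
SS = 1.96 * 6.5 * 2.2361
SS = 28.5 units

28.5 units


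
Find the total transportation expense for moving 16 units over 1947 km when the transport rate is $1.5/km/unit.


TC = dist * cost * units = 1947 * 1.5 * 16 = $46728.00

$46728.00


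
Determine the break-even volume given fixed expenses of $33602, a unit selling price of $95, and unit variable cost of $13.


Formula: BEQ = Fixed Costs / (Price - Variable Cost)
Contribution margin = $95 - $13 = $82/unit
BEQ = ceil($33602 / $82/unit) = ceil(409.78) = 410 units

410 units


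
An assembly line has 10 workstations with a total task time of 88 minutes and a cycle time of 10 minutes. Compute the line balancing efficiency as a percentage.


Formula: Efficiency = Sum of Task Times / (N_stations * CT) * 100
Total station capacity = 10 stations * 10 min = 100 min
Efficiency = 88 / 100 * 100 = 88.0%

88.0%


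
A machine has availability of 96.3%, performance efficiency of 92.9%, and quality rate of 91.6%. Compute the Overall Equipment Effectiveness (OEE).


Formula: OEE = Availability * Performance * Quality / 10000
A * P = 96.3% * 92.9% / 100 = 89.46%
OEE = 89.46% * 91.6% / 100 = 81.9%

81.9%


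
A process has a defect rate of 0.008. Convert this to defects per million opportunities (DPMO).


DPMO = defect_rate * 1000000 = 0.008 * 1000000

8000


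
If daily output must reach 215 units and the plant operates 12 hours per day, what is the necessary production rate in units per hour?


Formula: Production Rate = Daily Demand / Available Hours
Rate = 215 units/day / 12 hours/day
Rate = 17.9 units/hour

17.9 units/hour


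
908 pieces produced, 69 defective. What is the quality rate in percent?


Formula: Quality Rate = Good Pieces / Total Pieces * 100
Good pieces = 908 - 69 = 839
QR = 839 / 908 * 100 = 92.4%

92.4%


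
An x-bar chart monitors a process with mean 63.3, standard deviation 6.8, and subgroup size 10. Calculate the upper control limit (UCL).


UCL = 63.3 + 3 * 6.8 / sqrt(10)

69.75


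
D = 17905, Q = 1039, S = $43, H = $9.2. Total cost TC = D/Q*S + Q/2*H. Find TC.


TC = 17905/1039 * 43 + 1039/2 * 9.2

$5520.42


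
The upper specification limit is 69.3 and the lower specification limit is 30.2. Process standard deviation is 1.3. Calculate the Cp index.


Cp = (69.3 - 30.2) / (6 * 1.3)

5.01


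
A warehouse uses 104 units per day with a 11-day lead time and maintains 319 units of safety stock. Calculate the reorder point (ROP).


Formula: ROP = (Daily Demand * Lead Time) + Safety Stock
Demand during lead time = 104 * 11 = 1144 units
ROP = 1144 + 319 = 1463 units

1463 units


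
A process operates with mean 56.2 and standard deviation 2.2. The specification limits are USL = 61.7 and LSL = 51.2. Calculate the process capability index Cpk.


Cpu = (61.7 - 56.2) / (3 * 2.2) = 0.83
Cpl = (56.2 - 51.2) / (3 * 2.2) = 0.76
Cpk = min(0.83, 0.76) = 0.76

0.76


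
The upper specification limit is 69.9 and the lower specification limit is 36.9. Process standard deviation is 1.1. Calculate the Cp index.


Cp = (69.9 - 36.9) / (6 * 1.1)

5.0


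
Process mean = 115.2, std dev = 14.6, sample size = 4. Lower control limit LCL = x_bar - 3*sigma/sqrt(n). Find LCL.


LCL = 115.2 - 3 * 14.6 / sqrt(4)

93.3


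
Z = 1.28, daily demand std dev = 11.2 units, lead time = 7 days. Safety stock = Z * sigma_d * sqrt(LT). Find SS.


Formula: SS = z * sigma_d * sqrt(LT)
sqrt(LT) = sqrt(7) = 2.6458
SS = 1.28 * 11.2 * 2.6458
SS = 37.9 units

37.9 units


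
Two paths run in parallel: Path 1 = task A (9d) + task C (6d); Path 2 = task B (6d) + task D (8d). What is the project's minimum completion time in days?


Path 1 = 9 + 6 = 15 days
Path 2 = 6 + 8 = 14 days
Duration = max(15, 14) = 15 days

15 days


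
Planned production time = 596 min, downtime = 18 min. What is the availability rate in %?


Formula: Availability = (Planned Time - Downtime) / Planned Time * 100
Uptime = 596 - 18 = 578 min
Availability = 578 / 596 * 100 = 97.0%

97.0%


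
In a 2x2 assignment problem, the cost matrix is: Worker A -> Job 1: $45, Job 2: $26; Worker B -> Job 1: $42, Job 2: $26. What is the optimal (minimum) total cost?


Option 1: A->1 + B->2 = $45 + $26 = $71
Option 2: A->2 + B->1 = $26 + $42 = $68
Min cost = min($71, $68) = $68

$68


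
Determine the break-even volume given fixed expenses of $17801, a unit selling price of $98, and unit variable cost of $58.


Formula: BEQ = Fixed Costs / (Price - Variable Cost)
Contribution margin = $98 - $58 = $40/unit
BEQ = ceil($17801 / $40/unit) = ceil(445.02) = 446 units

446 units


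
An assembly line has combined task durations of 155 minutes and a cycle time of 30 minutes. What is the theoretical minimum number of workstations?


Formula: N_min = ceil(Sum of Task Times / Cycle Time)
N_min = ceil(155 min / 30 min) = ceil(5.1667)
N_min = 6 stations

6


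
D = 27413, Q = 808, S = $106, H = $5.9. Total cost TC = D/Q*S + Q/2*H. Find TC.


TC = 27413/808 * 106 + 808/2 * 5.9

$5979.86


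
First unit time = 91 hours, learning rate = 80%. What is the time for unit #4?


Formula: T_n = T_1 * (learning_rate)^(log2(n)) where learning_rate = rate/100
Doublings = log2(4) = 2
T_n = 91 * 0.8^2
T_n = 91 * 0.64 = 58.2 hours

58.2 hours


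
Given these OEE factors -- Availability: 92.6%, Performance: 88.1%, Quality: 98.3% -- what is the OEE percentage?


Formula: OEE = Availability * Performance * Quality / 10000
A * P = 92.6% * 88.1% / 100 = 81.58%
OEE = 81.58% * 98.3% / 100 = 80.2%

80.2%


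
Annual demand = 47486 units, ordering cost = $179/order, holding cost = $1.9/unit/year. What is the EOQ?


Formula: EOQ = sqrt(2 * D * S / H)
Numerator: 2 * 47486 * 179 = 16999988
2DS/H = 16999988 / 1.9 = 8947362.1
EOQ = sqrt(8947362.1) = 2991.2 units

2991.2 units


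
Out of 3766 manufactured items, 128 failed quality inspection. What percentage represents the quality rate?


Formula: Quality Rate = Good Pieces / Total Pieces * 100
Good pieces = 3766 - 128 = 3638
QR = 3638 / 3766 * 100 = 96.6%

96.6%


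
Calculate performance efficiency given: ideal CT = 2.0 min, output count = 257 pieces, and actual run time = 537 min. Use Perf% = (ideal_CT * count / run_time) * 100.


Formula: Performance = (Ideal CT * Total Count) / Run Time * 100
Ideal output time = 2.0 * 257 = 514.0 min
Performance = 514.0 / 537 * 100 = 95.7%

95.7%


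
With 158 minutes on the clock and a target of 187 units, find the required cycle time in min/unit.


Formula: CT = Available Time / Number of Units
CT = 158 min / 187 units
CT = 0.84 min/unit

0.84 min/unit


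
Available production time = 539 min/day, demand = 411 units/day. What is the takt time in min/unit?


Formula: Takt Time = Available Production Time / Customer Demand
Takt = 539 min/day / 411 units/day
Takt = 1.31 min/unit

1.31 min/unit


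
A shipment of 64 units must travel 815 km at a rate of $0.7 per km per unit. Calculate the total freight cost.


TC = dist * cost * units = 815 * 0.7 * 64 = $36512.00

$36512.00


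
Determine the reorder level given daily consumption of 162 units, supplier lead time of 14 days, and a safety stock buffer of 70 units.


Formula: ROP = (Daily Demand * Lead Time) + Safety Stock
Demand during lead time = 162 * 14 = 2268 units
ROP = 2268 + 70 = 2338 units

2338 units


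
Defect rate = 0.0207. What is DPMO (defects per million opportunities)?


DPMO = defect_rate * 1000000 = 0.0207 * 1000000

20700


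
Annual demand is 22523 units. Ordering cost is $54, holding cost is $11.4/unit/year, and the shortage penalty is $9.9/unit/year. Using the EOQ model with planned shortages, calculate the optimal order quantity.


Formula: EOQ* = sqrt(2DS/H) * sqrt((H+P)/P)
Base EOQ = sqrt(2*22523*54/11.4) = 461.93 units
Correction = sqrt((11.4+9.9)/9.9) = 1.4668
EOQ* = 461.93 * 1.4668 = 677.6 units

677.6 units


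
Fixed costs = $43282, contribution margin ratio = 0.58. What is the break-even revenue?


Formula: BER = Fixed Costs / Contribution Margin Ratio
BER = $43282 / 0.58
BER = $74624.14 (to the nearest cent)

$74624.14


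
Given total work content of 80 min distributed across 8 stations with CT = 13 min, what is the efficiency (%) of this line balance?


Formula: Efficiency = Sum of Task Times / (N_stations * CT) * 100
Total station capacity = 8 stations * 13 min = 104 min
Efficiency = 80 / 104 * 100 = 76.9%

76.9%


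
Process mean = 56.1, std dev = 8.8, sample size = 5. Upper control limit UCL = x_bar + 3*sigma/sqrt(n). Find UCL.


UCL = 56.1 + 3 * 8.8 / sqrt(5)

67.91


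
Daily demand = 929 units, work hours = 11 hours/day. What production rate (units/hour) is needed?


Formula: Production Rate = Daily Demand / Available Hours
Rate = 929 units/day / 11 hours/day
Rate = 84.5 units/hour

84.5 units/hour


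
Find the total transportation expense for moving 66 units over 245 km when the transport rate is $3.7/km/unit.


TC = dist * cost * units = 245 * 3.7 * 66 = $59829.00

$59829.00


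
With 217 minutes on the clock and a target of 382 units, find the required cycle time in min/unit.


Formula: CT = Available Time / Number of Units
CT = 217 min / 382 units
CT = 0.57 min/unit

0.57 min/unit


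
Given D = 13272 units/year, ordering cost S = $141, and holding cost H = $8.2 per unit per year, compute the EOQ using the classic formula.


Formula: EOQ = sqrt(2 * D * S / H)
Numerator: 2 * 13272 * 141 = 3742704
2DS/H = 3742704 / 8.2 = 456427.3
EOQ = sqrt(456427.3) = 675.6 units

675.6 units


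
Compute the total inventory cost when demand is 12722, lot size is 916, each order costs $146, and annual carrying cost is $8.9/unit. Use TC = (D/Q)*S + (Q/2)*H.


TC = 12722/916 * 146 + 916/2 * 8.9

$6103.94


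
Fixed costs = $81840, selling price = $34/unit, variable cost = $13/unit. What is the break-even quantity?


Formula: BEQ = Fixed Costs / (Price - Variable Cost)
Contribution margin = $34 - $13 = $21/unit
BEQ = ceil($81840 / $21/unit) = ceil(3897.14) = 3898 units

3898 units


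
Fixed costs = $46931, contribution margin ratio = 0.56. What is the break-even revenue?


Formula: BER = Fixed Costs / Contribution Margin Ratio
BER = $46931 / 0.56
BER = $83805.36 (to the nearest cent)

$83805.36


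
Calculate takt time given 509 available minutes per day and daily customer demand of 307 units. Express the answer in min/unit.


Formula: Takt Time = Available Production Time / Customer Demand
Takt = 509 min/day / 307 units/day
Takt = 1.66 min/unit

1.66 min/unit


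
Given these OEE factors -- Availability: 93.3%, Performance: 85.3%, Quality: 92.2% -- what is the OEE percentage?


Formula: OEE = Availability * Performance * Quality / 10000
A * P = 93.3% * 85.3% / 100 = 79.58%
OEE = 79.58% * 92.2% / 100 = 73.4%

73.4%


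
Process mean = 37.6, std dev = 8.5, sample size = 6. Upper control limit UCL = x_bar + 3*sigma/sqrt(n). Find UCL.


UCL = 37.6 + 3 * 8.5 / sqrt(6)

48.01


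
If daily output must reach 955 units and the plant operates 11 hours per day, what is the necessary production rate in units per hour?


Formula: Production Rate = Daily Demand / Available Hours
Rate = 955 units/day / 11 hours/day
Rate = 86.8 units/hour

86.8 units/hour


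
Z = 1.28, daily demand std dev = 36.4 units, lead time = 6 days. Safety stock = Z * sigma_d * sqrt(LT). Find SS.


Formula: SS = z * sigma_d * sqrt(LT)
sqrt(LT) = sqrt(6) = 2.4495
SS = 1.28 * 36.4 * 2.4495
SS = 114.1 units

114.1 units


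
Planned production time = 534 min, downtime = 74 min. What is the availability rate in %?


Formula: Availability = (Planned Time - Downtime) / Planned Time * 100
Uptime = 534 - 74 = 460 min
Availability = 460 / 534 * 100 = 86.1%

86.1%


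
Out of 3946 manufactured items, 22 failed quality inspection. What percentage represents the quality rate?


Formula: Quality Rate = Good Pieces / Total Pieces * 100
Good pieces = 3946 - 22 = 3924
QR = 3924 / 3946 * 100 = 99.4%

99.4%


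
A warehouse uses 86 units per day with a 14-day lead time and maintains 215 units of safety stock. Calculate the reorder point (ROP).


Formula: ROP = (Daily Demand * Lead Time) + Safety Stock
Demand during lead time = 86 * 14 = 1204 units
ROP = 1204 + 215 = 1419 units

1419 units


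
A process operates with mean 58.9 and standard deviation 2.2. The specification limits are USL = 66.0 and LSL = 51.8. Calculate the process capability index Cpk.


Cpu = (66.0 - 58.9) / (3 * 2.2) = 1.08
Cpl = (58.9 - 51.8) / (3 * 2.2) = 1.08
Cpk = min(1.08, 1.08) = 1.08

1.08


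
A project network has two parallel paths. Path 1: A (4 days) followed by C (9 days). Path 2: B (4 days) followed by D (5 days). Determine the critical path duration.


Path 1 = 4 + 9 = 13 days
Path 2 = 4 + 5 = 9 days
Duration = max(13, 9) = 13 days

13 days


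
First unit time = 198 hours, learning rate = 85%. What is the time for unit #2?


Formula: T_n = T_1 * (learning_rate)^(log2(n)) where learning_rate = rate/100
Doublings = log2(2) = 1
T_n = 198 * 0.85^1
T_n = 198 * 0.85 = 168.3 hours

168.3 hours


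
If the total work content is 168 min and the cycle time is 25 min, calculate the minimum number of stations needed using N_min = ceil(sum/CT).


Formula: N_min = ceil(Sum of Task Times / Cycle Time)
N_min = ceil(168 min / 25 min) = ceil(6.72)
N_min = 7 stations

7


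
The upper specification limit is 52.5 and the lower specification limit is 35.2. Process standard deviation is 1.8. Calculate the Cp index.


Cp = (52.5 - 35.2) / (6 * 1.8)

1.6


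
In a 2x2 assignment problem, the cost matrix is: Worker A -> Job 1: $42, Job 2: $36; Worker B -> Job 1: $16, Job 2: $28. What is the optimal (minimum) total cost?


Option 1: A->1 + B->2 = $42 + $28 = $70
Option 2: A->2 + B->1 = $36 + $16 = $52
Min cost = min($70, $52) = $52

$52


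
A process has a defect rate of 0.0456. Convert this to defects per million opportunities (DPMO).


DPMO = defect_rate * 1000000 = 0.0456 * 1000000

45600


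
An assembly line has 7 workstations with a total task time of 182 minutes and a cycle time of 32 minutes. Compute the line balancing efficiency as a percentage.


Formula: Efficiency = Sum of Task Times / (N_stations * CT) * 100
Total station capacity = 7 stations * 32 min = 224 min
Efficiency = 182 / 224 * 100 = 81.3%

81.3%


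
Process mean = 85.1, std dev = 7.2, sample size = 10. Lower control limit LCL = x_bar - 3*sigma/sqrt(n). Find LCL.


LCL = 85.1 - 3 * 7.2 / sqrt(10)

78.27


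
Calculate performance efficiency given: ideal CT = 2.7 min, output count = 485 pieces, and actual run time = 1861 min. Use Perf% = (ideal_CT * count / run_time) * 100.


Formula: Performance = (Ideal CT * Total Count) / Run Time * 100
Ideal output time = 2.7 * 485 = 1309.5 min
Performance = 1309.5 / 1861 * 100 = 70.4%

70.4%


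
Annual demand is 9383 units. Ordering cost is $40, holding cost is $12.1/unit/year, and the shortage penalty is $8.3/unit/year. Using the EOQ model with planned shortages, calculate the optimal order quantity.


Formula: EOQ* = sqrt(2DS/H) * sqrt((H+P)/P)
Base EOQ = sqrt(2*9383*40/12.1) = 249.07 units
Correction = sqrt((12.1+8.3)/8.3) = 1.56775
EOQ* = 249.07 * 1.56775 = 390.5 units

390.5 units


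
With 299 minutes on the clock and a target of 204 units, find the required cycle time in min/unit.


Formula: CT = Available Time / Number of Units
CT = 299 min / 204 units
CT = 1.47 min/unit

1.47 min/unit


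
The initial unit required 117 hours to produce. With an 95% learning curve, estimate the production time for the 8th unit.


Formula: T_n = T_1 * (learning_rate)^(log2(n)) where learning_rate = rate/100
Doublings = log2(8) = 3
T_n = 117 * 0.95^3
T_n = 117 * 0.8574 = 100.3 hours

100.3 hours


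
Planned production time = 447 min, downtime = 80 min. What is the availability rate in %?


Formula: Availability = (Planned Time - Downtime) / Planned Time * 100
Uptime = 447 - 80 = 367 min
Availability = 367 / 447 * 100 = 82.1%

82.1%


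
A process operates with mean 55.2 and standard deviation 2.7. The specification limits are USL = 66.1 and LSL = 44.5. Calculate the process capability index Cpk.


Cpu = (66.1 - 55.2) / (3 * 2.7) = 1.35
Cpl = (55.2 - 44.5) / (3 * 2.7) = 1.32
Cpk = min(1.35, 1.32) = 1.32

1.32


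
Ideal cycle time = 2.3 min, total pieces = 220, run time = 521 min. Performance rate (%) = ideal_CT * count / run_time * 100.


Formula: Performance = (Ideal CT * Total Count) / Run Time * 100
Ideal output time = 2.3 * 220 = 506.0 min
Performance = 506.0 / 521 * 100 = 97.1%

97.1%


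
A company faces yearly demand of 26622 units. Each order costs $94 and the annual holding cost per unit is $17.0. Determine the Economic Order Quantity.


Formula: EOQ = sqrt(2 * D * S / H)
Numerator: 2 * 26622 * 94 = 5004936
2DS/H = 5004936 / 17.0 = 294408.0
EOQ = sqrt(294408.0) = 542.6 units

542.6 units


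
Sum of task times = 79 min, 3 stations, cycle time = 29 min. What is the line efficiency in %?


Formula: Efficiency = Sum of Task Times / (N_stations * CT) * 100
Total station capacity = 3 stations * 29 min = 87 min
Efficiency = 79 / 87 * 100 = 90.8%

90.8%


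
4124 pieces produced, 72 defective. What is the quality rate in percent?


Formula: Quality Rate = Good Pieces / Total Pieces * 100
Good pieces = 4124 - 72 = 4052
QR = 4052 / 4124 * 100 = 98.3%

98.3%


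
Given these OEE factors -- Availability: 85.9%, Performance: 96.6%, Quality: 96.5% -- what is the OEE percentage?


Formula: OEE = Availability * Performance * Quality / 10000
A * P = 85.9% * 96.6% / 100 = 82.98%
OEE = 82.98% * 96.5% / 100 = 80.1%

80.1%


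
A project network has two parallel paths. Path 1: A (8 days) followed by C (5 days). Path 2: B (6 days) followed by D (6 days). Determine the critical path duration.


Path 1 = 8 + 5 = 13 days
Path 2 = 6 + 6 = 12 days
Duration = max(13, 12) = 13 days

13 days


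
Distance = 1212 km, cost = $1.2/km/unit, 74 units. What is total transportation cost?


TC = dist * cost * units = 1212 * 1.2 * 74 = $107625.60

$107625.60


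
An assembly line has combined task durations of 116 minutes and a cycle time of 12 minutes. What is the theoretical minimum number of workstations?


Formula: N_min = ceil(Sum of Task Times / Cycle Time)
N_min = ceil(116 min / 12 min) = ceil(9.6667)
N_min = 10 stations

10


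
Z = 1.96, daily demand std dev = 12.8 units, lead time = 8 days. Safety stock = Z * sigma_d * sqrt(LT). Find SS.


Formula: SS = z * sigma_d * sqrt(LT)
sqrt(LT) = sqrt(8) = 2.8284
SS = 1.96 * 12.8 * 2.8284
SS = 71.0 units

71.0 units


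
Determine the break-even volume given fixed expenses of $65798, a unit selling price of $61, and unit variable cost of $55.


Formula: BEQ = Fixed Costs / (Price - Variable Cost)
Contribution margin = $61 - $55 = $6/unit
BEQ = ceil($65798 / $6/unit) = ceil(10966.33) = 10967 units

10967 units


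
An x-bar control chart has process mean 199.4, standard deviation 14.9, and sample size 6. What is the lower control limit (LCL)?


LCL = 199.4 - 3 * 14.9 / sqrt(6)

181.15


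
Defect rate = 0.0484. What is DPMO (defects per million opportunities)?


DPMO = defect_rate * 1000000 = 0.0484 * 1000000

48400


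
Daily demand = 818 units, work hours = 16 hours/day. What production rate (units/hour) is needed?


Formula: Production Rate = Daily Demand / Available Hours
Rate = 818 units/day / 16 hours/day
Rate = 51.1 units/hour

51.1 units/hour


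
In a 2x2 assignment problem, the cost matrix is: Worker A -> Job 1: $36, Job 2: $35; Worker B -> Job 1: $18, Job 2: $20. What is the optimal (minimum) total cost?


Option 1: A->1 + B->2 = $36 + $20 = $56
Option 2: A->2 + B->1 = $35 + $18 = $53
Min cost = min($56, $53) = $53

$53


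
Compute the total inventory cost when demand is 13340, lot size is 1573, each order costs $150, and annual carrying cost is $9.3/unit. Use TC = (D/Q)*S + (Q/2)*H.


TC = 13340/1573 * 150 + 1573/2 * 9.3

$8586.54


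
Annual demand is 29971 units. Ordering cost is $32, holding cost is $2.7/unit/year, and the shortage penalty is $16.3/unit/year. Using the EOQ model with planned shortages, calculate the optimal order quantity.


Formula: EOQ* = sqrt(2DS/H) * sqrt((H+P)/P)
Base EOQ = sqrt(2*29971*32/2.7) = 842.87 units
Correction = sqrt((2.7+16.3)/16.3) = 1.07965
EOQ* = 842.87 * 1.07965 = 910.0 units

910.0 units


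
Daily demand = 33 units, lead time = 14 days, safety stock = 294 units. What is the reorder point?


Formula: ROP = (Daily Demand * Lead Time) + Safety Stock
Demand during lead time = 33 * 14 = 462 units
ROP = 462 + 294 = 756 units

756 units


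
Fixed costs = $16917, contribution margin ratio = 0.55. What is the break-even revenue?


Formula: BER = Fixed Costs / Contribution Margin Ratio
BER = $16917 / 0.55
BER = $30758.18 (to the nearest cent)

$30758.18


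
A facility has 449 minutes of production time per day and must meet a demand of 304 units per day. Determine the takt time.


Formula: Takt Time = Available Production Time / Customer Demand
Takt = 449 min/day / 304 units/day
Takt = 1.48 min/unit

1.48 min/unit


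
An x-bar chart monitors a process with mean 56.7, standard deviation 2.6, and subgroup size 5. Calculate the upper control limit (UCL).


UCL = 56.7 + 3 * 2.6 / sqrt(5)

60.19


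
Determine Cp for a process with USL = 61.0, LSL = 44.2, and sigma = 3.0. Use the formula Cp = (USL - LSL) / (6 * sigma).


Cp = (61.0 - 44.2) / (6 * 3.0)

0.93


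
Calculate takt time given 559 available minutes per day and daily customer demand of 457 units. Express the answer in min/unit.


Formula: Takt Time = Available Production Time / Customer Demand
Takt = 559 min/day / 457 units/day
Takt = 1.22 min/unit

1.22 min/unit


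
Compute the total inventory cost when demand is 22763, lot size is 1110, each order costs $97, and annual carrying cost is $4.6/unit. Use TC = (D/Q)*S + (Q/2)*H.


TC = 22763/1110 * 97 + 1110/2 * 4.6

$4542.20


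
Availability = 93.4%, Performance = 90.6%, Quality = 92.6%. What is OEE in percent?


Formula: OEE = Availability * Performance * Quality / 10000
A * P = 93.4% * 90.6% / 100 = 84.62%
OEE = 84.62% * 92.6% / 100 = 78.4%

78.4%


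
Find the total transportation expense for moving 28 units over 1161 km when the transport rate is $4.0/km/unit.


TC = dist * cost * units = 1161 * 4.0 * 28 = $130032.00

$130032.00


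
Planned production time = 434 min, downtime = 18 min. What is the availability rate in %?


Formula: Availability = (Planned Time - Downtime) / Planned Time * 100
Uptime = 434 - 18 = 416 min
Availability = 416 / 434 * 100 = 95.9%

95.9%


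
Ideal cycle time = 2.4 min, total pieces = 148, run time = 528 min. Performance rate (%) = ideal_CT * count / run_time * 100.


Formula: Performance = (Ideal CT * Total Count) / Run Time * 100
Ideal output time = 2.4 * 148 = 355.2 min
Performance = 355.2 / 528 * 100 = 67.3%

67.3%


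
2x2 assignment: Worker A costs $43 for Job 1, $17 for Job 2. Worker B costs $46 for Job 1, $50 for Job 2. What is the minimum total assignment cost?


Option 1: A->1 + B->2 = $43 + $50 = $93
Option 2: A->2 + B->1 = $17 + $46 = $63
Min cost = min($93, $63) = $63

$63


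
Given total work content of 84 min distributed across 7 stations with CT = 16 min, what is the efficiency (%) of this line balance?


Formula: Efficiency = Sum of Task Times / (N_stations * CT) * 100
Total station capacity = 7 stations * 16 min = 112 min
Efficiency = 84 / 112 * 100 = 75.0%

75.0%


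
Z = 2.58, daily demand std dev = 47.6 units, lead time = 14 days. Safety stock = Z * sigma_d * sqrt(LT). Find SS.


Formula: SS = z * sigma_d * sqrt(LT)
sqrt(LT) = sqrt(14) = 3.7417
SS = 2.58 * 47.6 * 3.7417
SS = 459.5 units

459.5 units


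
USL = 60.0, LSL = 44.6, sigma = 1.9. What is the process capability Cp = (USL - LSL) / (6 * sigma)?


Cp = (60.0 - 44.6) / (6 * 1.9)

1.35


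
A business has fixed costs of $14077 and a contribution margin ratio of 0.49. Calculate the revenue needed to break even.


Formula: BER = Fixed Costs / Contribution Margin Ratio
BER = $14077 / 0.49
BER = $28728.57 (to the nearest cent)

$28728.57


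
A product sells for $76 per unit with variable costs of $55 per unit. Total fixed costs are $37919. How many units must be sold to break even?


Formula: BEQ = Fixed Costs / (Price - Variable Cost)
Contribution margin = $76 - $55 = $21/unit
BEQ = ceil($37919 / $21/unit) = ceil(1805.67) = 1806 units

1806 units
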